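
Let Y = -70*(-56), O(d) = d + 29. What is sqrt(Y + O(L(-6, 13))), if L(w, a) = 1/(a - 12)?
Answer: 5*sqrt(158) ≈ 62.849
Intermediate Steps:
L(w, a) = 1/(-12 + a)
O(d) = 29 + d
Y = 3920
sqrt(Y + O(L(-6, 13))) = sqrt(3920 + (29 + 1/(-12 + 13))) = sqrt(3920 + (29 + 1/1)) = sqrt(3920 + (29 + 1)) = sqrt(3920 + 30) = sqrt(3950) = 5*sqrt(158)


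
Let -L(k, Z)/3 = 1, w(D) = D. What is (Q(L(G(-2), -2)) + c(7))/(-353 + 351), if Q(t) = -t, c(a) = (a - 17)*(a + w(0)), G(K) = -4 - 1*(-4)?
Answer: 67/2 ≈ 33.500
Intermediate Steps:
G(K) = 0 (G(K) = -4 + 4 = 0)
L(k, Z) = -3 (L(k, Z) = -3*1 = -3)
c(a) = a*(-17 + a) (c(a) = (a - 17)*(a + 0) = (-17 + a)*a = a*(-17 + a))
(Q(L(G(-2), -2)) + c(7))/(-353 + 351) = (-1*(-3) + 7*(-17 + 7))/(-353 + 351) = (3 + 7*(-10))/(-2) = (3 - 70)*(-½) = -67*(-½) = 67/2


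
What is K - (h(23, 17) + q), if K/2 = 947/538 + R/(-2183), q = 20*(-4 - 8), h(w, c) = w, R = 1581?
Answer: 128644982/587227 ≈ 219.07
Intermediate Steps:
q = -240 (q = 20*(-12) = -240)
K = 1216723/587227 (K = 2*(947/538 + 1581/(-2183)) = 2*(947*(1/538) + 1581*(-1/2183)) = 2*(947/538 - 1581/2183) = 2*(1216723/1174454) = 1216723/587227 ≈ 2.0720)
K - (h(23, 17) + q) = 1216723/587227 - (23 - 240) = 1216723/587227 - 1*(-217) = 1216723/587227 + 217 = 128644982/587227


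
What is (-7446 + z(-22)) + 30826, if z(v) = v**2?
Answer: 23864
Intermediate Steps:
(-7446 + z(-22)) + 30826 = (-7446 + (-22)**2) + 30826 = (-7446 + 484) + 30826 = -6962 + 30826 = 23864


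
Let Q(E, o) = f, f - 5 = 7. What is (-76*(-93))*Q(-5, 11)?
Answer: 84816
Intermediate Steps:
f = 12 (f = 5 + 7 = 12)
Q(E, o) = 12
(-76*(-93))*Q(-5, 11) = -76*(-93)*12 = 7068*12 = 84816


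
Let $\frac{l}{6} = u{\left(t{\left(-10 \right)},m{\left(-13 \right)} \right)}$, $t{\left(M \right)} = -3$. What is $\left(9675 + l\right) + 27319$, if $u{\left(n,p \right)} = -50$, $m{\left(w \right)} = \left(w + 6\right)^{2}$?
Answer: $36694$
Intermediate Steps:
$m{\left(w \right)} = \left(6 + w\right)^{2}$
$l = -300$ ($l = 6 \left(-50\right) = -300$)
$\left(9675 + l\right) + 27319 = \left(9675 - 300\right) + 27319 = 9375 + 27319 = 36694$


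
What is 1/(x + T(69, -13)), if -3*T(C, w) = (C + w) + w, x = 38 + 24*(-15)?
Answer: -3/1009 ≈ -0.0029732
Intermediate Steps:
x = -322 (x = 38 - 360 = -322)
T(C, w) = -2*w/3 - C/3 (T(C, w) = -((C + w) + w)/3 = -(C + 2*w)/3 = -2*w/3 - C/3)
1/(x + T(69, -13)) = 1/(-322 + (-2/3*(-13) - 1/3*69)) = 1/(-322 + (26/3 - 23)) = 1/(-322 - 43/3) = 1/(-1009/3) = -3/1009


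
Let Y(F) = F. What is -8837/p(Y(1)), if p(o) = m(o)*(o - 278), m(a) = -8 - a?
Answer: -8837/2493 ≈ -3.5447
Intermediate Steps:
p(o) = (-278 + o)*(-8 - o) (p(o) = (-8 - o)*(o - 278) = (-8 - o)*(-278 + o) = (-278 + o)*(-8 - o))
-8837/p(Y(1)) = -8837*(-1/((-278 + 1)*(8 + 1))) = -8837/((-1*(-277)*9)) = -8837/2493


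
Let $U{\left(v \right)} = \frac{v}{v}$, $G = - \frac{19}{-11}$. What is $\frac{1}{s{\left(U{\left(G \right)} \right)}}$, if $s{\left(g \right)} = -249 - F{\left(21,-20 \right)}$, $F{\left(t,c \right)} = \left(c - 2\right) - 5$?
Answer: $- \frac{1}{222} \approx -0.0045045$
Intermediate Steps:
$F{\left(t,c \right)} = -7 + c$ ($F{\left(t,c \right)} = \left(-2 + c\right) - 5 = -7 + c$)
$G = \frac{19}{11}$ ($G = \left(-19\right) \left(- \frac{1}{11}\right) = \frac{19}{11} \approx 1.7273$)
$U{\left(v \right)} = 1$
$s{\left(g \right)} = -222$ ($s{\left(g \right)} = -249 - \left(-7 - 20\right) = -249 - -27 = -249 + 27 = -222$)
$\frac{1}{s{\left(U{\left(G \right)} \right)}} = \frac{1}{-222} = - \frac{1}{222}$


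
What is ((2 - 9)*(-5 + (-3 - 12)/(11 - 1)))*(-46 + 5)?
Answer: -3731/2 ≈ -1865.5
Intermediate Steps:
((2 - 9)*(-5 + (-3 - 12)/(11 - 1)))*(-46 + 5) = -7*(-5 - 15/10)*(-41) = -7*(-5 - 15*⅒)*(-41) = -7*(-5 - 3/2)*(-41) = -7*(-13/2)*(-41) = (91/2)*(-41) = -3731/2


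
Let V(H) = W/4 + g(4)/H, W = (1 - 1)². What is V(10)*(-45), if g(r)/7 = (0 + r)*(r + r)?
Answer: -1008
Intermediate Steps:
g(r) = 14*r² (g(r) = 7*((0 + r)*(r + r)) = 7*(r*(2*r)) = 7*(2*r²) = 14*r²)
W = 0 (W = 0² = 0)
V(H) = 224/H (V(H) = 0/4 + (14*4²)/H = 0*(¼) + (14*16)/H = 0 + 224/H = 224/H)
V(10)*(-45) = (224/10)*(-45) = (224*(⅒))*(-45) = (112/5)*(-45) = -1008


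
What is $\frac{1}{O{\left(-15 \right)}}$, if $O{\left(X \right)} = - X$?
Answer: $\frac{1}{15} \approx 0.066667$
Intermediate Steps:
$\frac{1}{O{\left(-15 \right)}} = \frac{1}{\left(-1\right) \left(-15\right)} = \frac{1}{15}$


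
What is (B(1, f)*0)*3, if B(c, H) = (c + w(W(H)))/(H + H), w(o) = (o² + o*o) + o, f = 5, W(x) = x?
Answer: 0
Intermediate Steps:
w(o) = o + 2*o² (w(o) = (o² + o²) + o = 2*o² + o = o + 2*o²)
B(c, H) = (c + H*(1 + 2*H))/(2*H) (B(c, H) = (c + H*(1 + 2*H))/(H + H) = (c + H*(1 + 2*H))/((2*H)) = (c + H*(1 + 2*H))*(1/(2*H)) = (c + H*(1 + 2*H))/(2*H))
(B(1, f)*0)*3 = ((½ + 5 + (½)*1/5)*0)*3 = ((½ + 5 + (½)*1*(⅕))*0)*3 = ((½ + 5 + ⅒)*0)*3 = ((28/5)*0)*3 = 0*3 = 0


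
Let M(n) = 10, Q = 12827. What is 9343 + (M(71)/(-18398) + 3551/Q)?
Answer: 1102465240053/117995573 ≈ 9343.3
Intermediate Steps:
9343 + (M(71)/(-18398) + 3551/Q) = 9343 + (10/(-18398) + 3551/12827) = 9343 + (10*(-1/18398) + 3551*(1/12827)) = 9343 + (-5/9199 + 3551/12827) = 9343 + 32601514/117995573 = 1102465240053/117995573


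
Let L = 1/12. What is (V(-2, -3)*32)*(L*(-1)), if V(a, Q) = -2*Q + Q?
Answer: -8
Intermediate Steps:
V(a, Q) = -Q
L = 1/12 ≈ 0.083333
(V(-2, -3)*32)*(L*(-1)) = (-1*(-3)*32)*((1/12)*(-1)) = (3*32)*(-1/12) = 96*(-1/12) = -8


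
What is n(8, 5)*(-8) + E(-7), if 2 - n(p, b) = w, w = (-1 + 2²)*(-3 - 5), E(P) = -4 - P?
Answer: -205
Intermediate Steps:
w = -24 (w = (-1 + 4)*(-8) = 3*(-8) = -24)
n(p, b) = 26 (n(p, b) = 2 - 1*(-24) = 2 + 24 = 26)
n(8, 5)*(-8) + E(-7) = 26*(-8) + (-4 - 1*(-7)) = -208 + (-4 + 7) = -208 + 3 = -205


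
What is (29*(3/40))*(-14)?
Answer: -609/20 ≈ -30.450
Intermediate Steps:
(29*(3/40))*(-14) = (87/40)*(-14) = -609/20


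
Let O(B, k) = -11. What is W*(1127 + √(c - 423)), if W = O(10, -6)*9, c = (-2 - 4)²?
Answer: -111573 - 297*I*√43 ≈ -1.1157e+5 - 1947.6*I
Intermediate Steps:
c = 36 (c = (-6)² = 36)
W = -99 (W = -11*9 = -99)
W*(1127 + √(c - 423)) = -99*(1127 + √(36 - 423)) = -99*(1127 + √(-387)) = -99*(1127 + 3*I*√43) = -111573 - 297*I*√43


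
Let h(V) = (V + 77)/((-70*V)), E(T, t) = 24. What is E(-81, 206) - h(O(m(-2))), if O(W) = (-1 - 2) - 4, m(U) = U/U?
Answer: 167/7 ≈ 23.857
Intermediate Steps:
m(U) = 1
O(W) = -7 (O(W) = -3 - 4 = -7)
h(V) = -(77 + V)/(70*V) (h(V) = (77 + V)*(-1/(70*V)) = -(77 + V)/(70*V))
E(-81, 206) - h(O(m(-2))) = 24 - (-77 - 1*(-7))/(70*(-7)) = 24 - (-1)*(-77 + 7)/(70*7) = 24 - (-1)*(-70)/(70*7) = 24 - 1*⅐ = 24 - ⅐ = 167/7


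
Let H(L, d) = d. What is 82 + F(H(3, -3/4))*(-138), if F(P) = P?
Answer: 371/2 ≈ 185.50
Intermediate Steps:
82 + F(H(3, -3/4))*(-138) = 82 - 3/4*(-138) = 82 - 3*¼*(-138) = 82 - ¾*(-138) = 82 + 207/2 = 371/2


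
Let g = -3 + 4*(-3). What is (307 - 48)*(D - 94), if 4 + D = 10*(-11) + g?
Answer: -57757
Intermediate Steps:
g = -15 (g = -3 - 12 = -15)
D = -129 (D = -4 + (10*(-11) - 15) = -4 + (-110 - 15) = -4 - 125 = -129)
(307 - 48)*(D - 94) = (307 - 48)*(-129 - 94) = 259*(-223) = -57757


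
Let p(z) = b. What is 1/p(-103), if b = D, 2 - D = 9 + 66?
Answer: -1/73 ≈ -0.013699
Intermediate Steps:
D = -73 (D = 2 - (9 + 66) = 2 - 1*75 = 2 - 75 = -73)
b = -73
p(z) = -73
1/p(-103) = 1/(-73) = -1/73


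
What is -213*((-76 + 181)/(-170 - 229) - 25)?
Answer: 102240/19 ≈ 5381.1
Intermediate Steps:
-213*((-76 + 181)/(-170 - 229) - 25) = -213*(105/(-399) - 25) = -213*(105*(-1/399) - 25) = -213*(-5/19 - 25) = -213*(-480/19) = 102240/19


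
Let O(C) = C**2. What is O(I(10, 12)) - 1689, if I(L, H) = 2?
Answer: -1685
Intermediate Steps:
O(I(10, 12)) - 1689 = 2**2 - 1689 = 4 - 1689 = -1685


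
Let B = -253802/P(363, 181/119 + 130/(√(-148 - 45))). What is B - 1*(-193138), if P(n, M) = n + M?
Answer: 920172344817379/4781551862 - 6147785735*I*√193/4781551862 ≈ 1.9244e+5 - 17.862*I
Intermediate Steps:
P(n, M) = M + n
B = -253802/(43378/119 - 130*I*√193/193) (B = -253802/((181/119 + 130/(√(-148 - 45))) + 363) = -253802/((181*(1/119) + 130/(√(-193))) + 363) = -253802/((181/119 + 130/((I*√193))) + 363) = -253802/((181/119 + 130*(-I*√193/193)) + 363) = -253802/((181/119 - 130*I*√193/193) + 363) = -253802/(43378/119 - 130*I*√193/193) ≈ -695.8 - 17.862*I)
B - 1*(-193138) = (-3327018705577/4781551862 - 6147785735*I*√193/4781551862) - 1*(-193138) = (-3327018705577/4781551862 - 6147785735*I*√193/4781551862) + 193138 = 920172344817379/4781551862 - 6147785735*I*√193/4781551862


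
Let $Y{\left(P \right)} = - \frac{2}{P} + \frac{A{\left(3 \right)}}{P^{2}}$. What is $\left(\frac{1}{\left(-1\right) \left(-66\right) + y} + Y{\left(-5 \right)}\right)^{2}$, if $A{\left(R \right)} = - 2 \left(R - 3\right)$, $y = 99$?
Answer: $\frac{4489}{27225} \approx 0.16489$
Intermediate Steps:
$A{\left(R \right)} = 6 - 2 R$ ($A{\left(R \right)} = - 2 \left(-3 + R\right) = 6 - 2 R$)
$Y{\left(P \right)} = - \frac{2}{P}$ ($Y{\left(P \right)} = - \frac{2}{P} + \frac{6 - 6}{P^{2}} = - \frac{2}{P} + \frac{0}{P^{2}} = - \frac{2}{P} + 0 = - \frac{2}{P}$)
$\left(\frac{1}{\left(-1\right) \left(-66\right) + y} + Y{\left(-5 \right)}\right)^{2} = \left(\frac{1}{\left(-1\right) \left(-66\right) + 99} - \frac{2}{-5}\right)^{2} = \left(\frac{1}{66 + 99} - - \frac{2}{5}\right)^{2} = \left(\frac{1}{165} + \frac{2}{5}\right)^{2} = \left(\frac{67}{165}\right)^{2} = \frac{4489}{27225}$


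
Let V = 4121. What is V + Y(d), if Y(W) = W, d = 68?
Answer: 4189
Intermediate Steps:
V + Y(d) = 4121 + 68 = 4189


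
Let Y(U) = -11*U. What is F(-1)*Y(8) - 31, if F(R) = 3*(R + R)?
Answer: 497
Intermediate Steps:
F(R) = 6*R (F(R) = 3*(2*R) = 6*R)
F(-1)*Y(8) - 31 = (6*(-1))*(-11*8) - 31 = -6*(-88) - 31 = 528 - 31 = 497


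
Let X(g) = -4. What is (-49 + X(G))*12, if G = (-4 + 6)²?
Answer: -636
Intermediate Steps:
G = 4 (G = 2² = 4)
(-49 + X(G))*12 = (-49 - 4)*12 = -53*12 = -636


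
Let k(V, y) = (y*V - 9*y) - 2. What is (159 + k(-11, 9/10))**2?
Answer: 19321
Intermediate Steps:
k(V, y) = -2 - 9*y + V*y (k(V, y) = (V*y - 9*y) - 2 = (-9*y + V*y) - 2 = -2 - 9*y + V*y)
(159 + k(-11, 9/10))**2 = (159 + (-2 - 81/10 - 99/10))**2 = (159 - 20)**2 = 139**2 = 19321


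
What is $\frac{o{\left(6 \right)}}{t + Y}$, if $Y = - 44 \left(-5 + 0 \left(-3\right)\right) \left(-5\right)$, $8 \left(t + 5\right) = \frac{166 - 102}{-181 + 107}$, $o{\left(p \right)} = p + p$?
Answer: $- \frac{444}{40889} \approx -0.010859$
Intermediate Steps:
$o{\left(p \right)} = 2 p$
$t = - \frac{189}{37}$ ($t = -5 + \frac{\left(166 - 102\right) \frac{1}{-181 + 107}}{8} = -5 + \frac{64 \frac{1}{-74}}{8} = -5 + \frac{64 \left(- \frac{1}{74}\right)}{8} = -5 + \frac{1}{8} \left(- \frac{32}{37}\right) = -5 - \frac{4}{37} = - \frac{189}{37} \approx -5.1081$)
$Y = -1100$ ($Y = - 44 \left(-5 + 0\right) \left(-5\right) = - 44 \left(\left(-5\right) \left(-5\right)\right) = \left(-44\right) 25 = -1100$)
$\frac{o{\left(6 \right)}}{t + Y} = \frac{2 \cdot 6}{- \frac{189}{37} - 1100} = \frac{1}{- \frac{40889}{37}} \cdot 12 = \left(- \frac{37}{40889}\right) 12 = - \frac{444}{40889}$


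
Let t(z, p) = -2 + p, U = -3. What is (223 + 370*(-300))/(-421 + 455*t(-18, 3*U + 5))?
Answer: 110777/3151 ≈ 35.156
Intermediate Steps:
(223 + 370*(-300))/(-421 + 455*t(-18, 3*U + 5)) = (223 + 370*(-300))/(-421 + 455*(-2 + (3*(-3) + 5))) = (223 - 111000)/(-421 + 455*(-2 + (-9 + 5))) = -110777/(-421 + 455*(-2 - 4)) = -110777/(-421 + 455*(-6)) = -110777/(-421 - 2730) = -110777/(-3151) = -110777*(-1/3151) = 110777/3151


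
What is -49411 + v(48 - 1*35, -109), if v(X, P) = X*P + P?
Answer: -50937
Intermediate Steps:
v(X, P) = P + P*X (v(X, P) = P*X + P = P + P*X)
-49411 + v(48 - 1*35, -109) = -49411 - 109*(1 + (48 - 1*35)) = -49411 - 109*(1 + (48 - 35)) = -49411 - 109*(1 + 13) = -49411 - 109*14 = -49411 - 1526 = -50937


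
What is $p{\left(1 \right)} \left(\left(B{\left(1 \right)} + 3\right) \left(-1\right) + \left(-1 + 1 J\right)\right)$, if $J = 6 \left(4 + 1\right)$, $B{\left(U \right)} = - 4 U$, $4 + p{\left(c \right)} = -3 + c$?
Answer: $-180$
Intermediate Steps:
$p{\left(c \right)} = -7 + c$ ($p{\left(c \right)} = -4 + \left(-3 + c\right) = -7 + c$)
$J = 30$ ($J = 6 \cdot 5 = 30$)
$p{\left(1 \right)} \left(\left(B{\left(1 \right)} + 3\right) \left(-1\right) + \left(-1 + 1 J\right)\right) = \left(-7 + 1\right) \left(\left(\left(-4\right) 1 + 3\right) \left(-1\right) + \left(-1 + 1 \cdot 30\right)\right) = - 6 \left(\left(-4 + 3\right) \left(-1\right) + \left(-1 + 30\right)\right) = - 6 \left(\left(-1\right) \left(-1\right) + 29\right) = - 6 \left(1 + 29\right) = \left(-6\right) 30 = -180$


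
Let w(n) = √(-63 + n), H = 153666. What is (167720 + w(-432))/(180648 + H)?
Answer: 83860/167157 + I*√55/111438 ≈ 0.50168 + 6.655e-5*I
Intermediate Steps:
(167720 + w(-432))/(180648 + H) = (167720 + √(-63 - 432))/(180648 + 153666) = (167720 + √(-495))/334314 = (167720 + 3*I*√55)*(1/334314) = 83860/167157 + I*√55/111438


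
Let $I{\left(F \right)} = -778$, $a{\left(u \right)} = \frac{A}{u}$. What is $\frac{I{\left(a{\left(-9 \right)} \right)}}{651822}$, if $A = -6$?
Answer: $- \frac{389}{325911} \approx -0.0011936$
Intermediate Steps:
$a{\left(u \right)} = - \frac{6}{u}$
$\frac{I{\left(a{\left(-9 \right)} \right)}}{651822} = - \frac{778}{651822} = \left(-778\right) \frac{1}{651822} = - \frac{389}{325911}$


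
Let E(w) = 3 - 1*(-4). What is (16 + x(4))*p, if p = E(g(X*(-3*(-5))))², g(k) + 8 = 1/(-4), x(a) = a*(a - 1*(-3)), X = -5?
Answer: 2156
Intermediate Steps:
x(a) = a*(3 + a) (x(a) = a*(a + 3) = a*(3 + a))
g(k) = -33/4 (g(k) = -8 + 1/(-4) = -8 - ¼ = -33/4)
E(w) = 7 (E(w) = 3 + 4 = 7)
p = 49 (p = 7² = 49)
(16 + x(4))*p = (16 + 4*(3 + 4))*49 = (16 + 4*7)*49 = (16 + 28)*49 = 44*49 = 2156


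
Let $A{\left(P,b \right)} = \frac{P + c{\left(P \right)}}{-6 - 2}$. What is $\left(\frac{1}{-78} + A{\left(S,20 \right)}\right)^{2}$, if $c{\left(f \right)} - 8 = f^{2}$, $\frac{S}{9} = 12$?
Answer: $\frac{3297975184}{1521} \approx 2.1683 \cdot 10^{6}$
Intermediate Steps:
$S = 108$ ($S = 9 \cdot 12 = 108$)
$c{\left(f \right)} = 8 + f^{2}$
$A{\left(P,b \right)} = -1 - \frac{P}{8} - \frac{P^{2}}{8}$ ($A{\left(P,b \right)} = \frac{P + \left(8 + P^{2}\right)}{-6 - 2} = \frac{8 + P + P^{2}}{-8} = \left(8 + P + P^{2}\right) \left(- \frac{1}{8}\right) = -1 - \frac{P}{8} - \frac{P^{2}}{8}$)
$\left(\frac{1}{-78} + A{\left(S,20 \right)}\right)^{2} = \left(\frac{1}{-78} - \left(\frac{29}{2} + 1458\right)\right)^{2} = \left(- \frac{1}{78} - \frac{2945}{2}\right)^{2} = \left(- \frac{57428}{39}\right)^{2} = \frac{3297975184}{1521}$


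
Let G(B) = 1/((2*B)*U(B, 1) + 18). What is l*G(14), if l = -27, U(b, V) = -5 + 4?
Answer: 27/10 ≈ 2.7000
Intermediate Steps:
U(b, V) = -1
G(B) = 1/(18 - 2*B) (G(B) = 1/((2*B)*(-1) + 18) = 1/(-2*B + 18) = 1/(18 - 2*B))
l*G(14) = -27/(2*(9 - 1*14)) = -27/(2*(9 - 14)) = -27/(2*(-5)) = -27*(-1)/(2*5) = -27*(-⅒) = 27/10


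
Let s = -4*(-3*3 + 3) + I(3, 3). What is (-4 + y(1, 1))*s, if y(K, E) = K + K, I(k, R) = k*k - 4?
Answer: -58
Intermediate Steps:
I(k, R) = -4 + k² (I(k, R) = k² - 4 = -4 + k²)
y(K, E) = 2*K
s = 29 (s = -4*(-3*3 + 3) + (-4 + 3²) = -4*(-9 + 3) + (-4 + 9) = -4*(-6) + 5 = 24 + 5 = 29)
(-4 + y(1, 1))*s = (-4 + 2*1)*29 = (-4 + 2)*29 = -2*29 = -58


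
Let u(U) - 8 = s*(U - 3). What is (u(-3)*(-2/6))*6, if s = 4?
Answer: 32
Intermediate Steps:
u(U) = -4 + 4*U (u(U) = 8 + 4*(U - 3) = 8 + 4*(-3 + U) = 8 + (-12 + 4*U) = -4 + 4*U)
(u(-3)*(-2/6))*6 = ((-4 + 4*(-3))*(-2/6))*6 = ((-4 - 12)*(-2*1/6))*6 = -16*(-1/3)*6 = (16/3)*6 = 32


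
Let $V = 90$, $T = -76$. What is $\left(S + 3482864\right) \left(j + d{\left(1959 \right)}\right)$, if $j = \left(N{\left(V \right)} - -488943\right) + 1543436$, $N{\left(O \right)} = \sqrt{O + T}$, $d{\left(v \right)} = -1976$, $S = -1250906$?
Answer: $4531774219074 + 2231958 \sqrt{14} \approx 4.5318 \cdot 10^{12}$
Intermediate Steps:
$N{\left(O \right)} = \sqrt{-76 + O}$ ($N{\left(O \right)} = \sqrt{O - 76} = \sqrt{-76 + O}$)
$j = 2032379 + \sqrt{14}$ ($j = \left(\sqrt{-76 + 90} - -488943\right) + 1543436 = \left(\sqrt{14} + \left(-318982 + 807925\right)\right) + 1543436 = \left(\sqrt{14} + 488943\right) + 1543436 = \left(488943 + \sqrt{14}\right) + 1543436 = 2032379 + \sqrt{14} \approx 2.0324 \cdot 10^{6}$)
$\left(S + 3482864\right) \left(j + d{\left(1959 \right)}\right) = \left(-1250906 + 3482864\right) \left(\left(2032379 + \sqrt{14}\right) - 1976\right) = 2231958 \left(2030403 + \sqrt{14}\right) = 4531774219074 + 2231958 \sqrt{14}$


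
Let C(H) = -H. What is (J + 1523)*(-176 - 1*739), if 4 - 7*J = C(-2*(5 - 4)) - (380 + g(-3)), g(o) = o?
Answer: -10101600/7 ≈ -1.4431e+6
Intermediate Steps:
J = 379/7 (J = 4/7 - (-(-2)*(5 - 4) - (380 - 3))/7 = 4/7 - (-(-2) - 1*377)/7 = 4/7 - (-1*(-2) - 377)/7 = 4/7 - (2 - 377)/7 = 4/7 - 1/7*(-375) = 4/7 + 375/7 = 379/7 ≈ 54.143)
(J + 1523)*(-176 - 1*739) = (379/7 + 1523)*(-176 - 1*739) = 11040*(-176 - 739)/7 = (11040/7)*(-915) = -10101600/7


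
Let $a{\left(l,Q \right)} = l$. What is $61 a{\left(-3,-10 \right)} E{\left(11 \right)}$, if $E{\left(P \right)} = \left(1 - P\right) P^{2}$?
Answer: $221430$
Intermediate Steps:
$E{\left(P \right)} = P^{2} \left(1 - P\right)$
$61 a{\left(-3,-10 \right)} E{\left(11 \right)} = 61 \left(-3\right) 11^{2} \left(1 - 11\right) = - 183 \cdot 121 \left(1 - 11\right) = - 183 \cdot 121 \left(-10\right) = \left(-183\right) \left(-1210\right) = 221430$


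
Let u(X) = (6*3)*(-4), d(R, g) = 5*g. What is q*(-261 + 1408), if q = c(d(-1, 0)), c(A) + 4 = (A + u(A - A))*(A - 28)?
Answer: 2307764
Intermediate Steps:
u(X) = -72 (u(X) = 18*(-4) = -72)
c(A) = -4 + (-72 + A)*(-28 + A) (c(A) = -4 + (A - 72)*(A - 28) = -4 + (-72 + A)*(-28 + A))
q = 2012 (q = 2012 + (5*0)**2 - 500*0 = 2012 + 0**2 - 100*0 = 2012 + 0 + 0 = 2012)
q*(-261 + 1408) = 2012*(-261 + 1408) = 2012*1147 = 2307764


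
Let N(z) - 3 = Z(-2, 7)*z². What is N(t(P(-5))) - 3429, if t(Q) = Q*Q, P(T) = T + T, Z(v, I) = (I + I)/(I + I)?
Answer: 6574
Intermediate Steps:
Z(v, I) = 1 (Z(v, I) = (2*I)/((2*I)) = (2*I)*(1/(2*I)) = 1)
P(T) = 2*T
t(Q) = Q²
N(z) = 3 + z² (N(z) = 3 + 1*z² = 3 + z²)
N(t(P(-5))) - 3429 = (3 + ((2*(-5))²)²) - 3429 = (3 + ((-10)²)²) - 3429 = (3 + 100²) - 3429 = (3 + 10000) - 3429 = 10003 - 3429 = 6574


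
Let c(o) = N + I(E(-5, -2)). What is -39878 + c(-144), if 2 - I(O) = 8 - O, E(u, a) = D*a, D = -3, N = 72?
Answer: -39806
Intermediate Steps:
E(u, a) = -3*a
I(O) = -6 + O (I(O) = 2 - (8 - O) = 2 + (-8 + O) = -6 + O)
c(o) = 72 (c(o) = 72 + (-6 - 3*(-2)) = 72 + (-6 + 6) = 72 + 0 = 72)
-39878 + c(-144) = -39878 + 72 = -39806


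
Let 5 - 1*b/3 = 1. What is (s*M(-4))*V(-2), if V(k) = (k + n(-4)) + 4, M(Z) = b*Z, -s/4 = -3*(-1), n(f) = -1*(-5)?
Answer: 4032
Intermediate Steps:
b = 12 (b = 15 - 3*1 = 15 - 3 = 12)
n(f) = 5
s = -12 (s = -(-12)*(-1) = -4*3 = -12)
M(Z) = 12*Z
V(k) = 9 + k (V(k) = (k + 5) + 4 = (5 + k) + 4 = 9 + k)
(s*M(-4))*V(-2) = (-144*(-4))*(9 - 2) = -12*(-48)*7 = 576*7 = 4032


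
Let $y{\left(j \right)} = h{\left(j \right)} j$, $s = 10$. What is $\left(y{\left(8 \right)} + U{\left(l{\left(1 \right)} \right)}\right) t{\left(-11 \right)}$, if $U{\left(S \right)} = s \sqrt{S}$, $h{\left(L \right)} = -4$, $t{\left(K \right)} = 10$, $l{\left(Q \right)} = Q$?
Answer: $-220$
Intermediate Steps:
$y{\left(j \right)} = - 4 j$
$U{\left(S \right)} = 10 \sqrt{S}$
$\left(y{\left(8 \right)} + U{\left(l{\left(1 \right)} \right)}\right) t{\left(-11 \right)} = \left(\left(-4\right) 8 + 10 \sqrt{1}\right) 10 = \left(-32 + 10 \cdot 1\right) 10 = \left(-32 + 10\right) 10 = \left(-22\right) 10 = -220$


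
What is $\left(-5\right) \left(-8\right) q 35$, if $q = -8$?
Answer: $-11200$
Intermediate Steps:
$\left(-5\right) \left(-8\right) q 35 = \left(-5\right) \left(-8\right) \left(-8\right) 35 = 40 \left(-8\right) 35 = \left(-320\right) 35 = -11200$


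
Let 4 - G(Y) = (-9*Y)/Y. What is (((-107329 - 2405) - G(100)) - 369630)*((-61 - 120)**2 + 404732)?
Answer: -209724081861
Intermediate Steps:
G(Y) = 13 (G(Y) = 4 - (-9*Y)/Y = 4 - 1*(-9) = 4 + 9 = 13)
(((-107329 - 2405) - G(100)) - 369630)*((-61 - 120)**2 + 404732) = (((-107329 - 2405) - 1*13) - 369630)*((-61 - 120)**2 + 404732) = ((-109734 - 13) - 369630)*((-181)**2 + 404732) = (-109747 - 369630)*(32761 + 404732) = -479377*437493 = -209724081861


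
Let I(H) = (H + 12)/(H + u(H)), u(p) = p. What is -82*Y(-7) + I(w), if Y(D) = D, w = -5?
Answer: 5733/10 ≈ 573.30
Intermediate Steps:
I(H) = (12 + H)/(2*H) (I(H) = (H + 12)/(H + H) = (12 + H)/((2*H)) = (12 + H)*(1/(2*H)) = (12 + H)/(2*H))
-82*Y(-7) + I(w) = -82*(-7) + (1/2)*(12 - 5)/(-5) = 574 + (1/2)*(-1/5)*7 = 574 - 7/10 = 5733/10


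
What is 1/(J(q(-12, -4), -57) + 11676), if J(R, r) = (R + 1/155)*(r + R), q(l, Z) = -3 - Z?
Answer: 155/1801044 ≈ 8.6061e-5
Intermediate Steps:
J(R, r) = (1/155 + R)*(R + r) (J(R, r) = (R + 1/155)*(R + r) = (1/155 + R)*(R + r))
1/(J(q(-12, -4), -57) + 11676) = 1/(((-3 - 1*(-4))² + (-3 - 1*(-4))/155 + (1/155)*(-57) + (-3 - 1*(-4))*(-57)) + 11676) = 1/(((-3 + 4)² + (-3 + 4)/155 - 57/155 + (-3 + 4)*(-57)) + 11676) = 1/((1² + (1/155)*1 - 57/155 + 1*(-57)) + 11676) = 1/((1 + 1/155 - 57/155 - 57) + 11676) = 1/(-8736/155 + 11676) = 1/(1801044/155) = 155/1801044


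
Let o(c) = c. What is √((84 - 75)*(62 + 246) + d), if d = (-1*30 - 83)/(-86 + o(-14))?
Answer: √277313/10 ≈ 52.661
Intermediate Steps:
d = 113/100 (d = (-1*30 - 83)/(-86 - 14) = (-30 - 83)/(-100) = -113*(-1/100) = 113/100 ≈ 1.1300)
√((84 - 75)*(62 + 246) + d) = √((84 - 75)*(62 + 246) + 113/100) = √(9*308 + 113/100) = √(2772 + 113/100) = √(277313/100) = √277313/10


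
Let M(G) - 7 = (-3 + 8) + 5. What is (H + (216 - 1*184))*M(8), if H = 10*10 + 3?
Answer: 2295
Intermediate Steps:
M(G) = 17 (M(G) = 7 + ((-3 + 8) + 5) = 7 + (5 + 5) = 7 + 10 = 17)
H = 103 (H = 100 + 3 = 103)
(H + (216 - 1*184))*M(8) = (103 + (216 - 1*184))*17 = (103 + (216 - 184))*17 = (103 + 32)*17 = 135*17 = 2295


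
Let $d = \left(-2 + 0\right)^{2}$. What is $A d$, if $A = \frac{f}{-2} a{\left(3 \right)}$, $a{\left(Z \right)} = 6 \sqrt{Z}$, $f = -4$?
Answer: $48 \sqrt{3} \approx 83.138$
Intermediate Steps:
$A = 12 \sqrt{3}$ ($A = \frac{1}{-2} \left(-4\right) 6 \sqrt{3} = \left(- \frac{1}{2}\right) \left(-4\right) 6 \sqrt{3} = 2 \cdot 6 \sqrt{3} = 12 \sqrt{3} \approx 20.785$)
$d = 4$ ($d = \left(-2\right)^{2} = 4$)
$A d = 12 \sqrt{3} \cdot 4 = 48 \sqrt{3}$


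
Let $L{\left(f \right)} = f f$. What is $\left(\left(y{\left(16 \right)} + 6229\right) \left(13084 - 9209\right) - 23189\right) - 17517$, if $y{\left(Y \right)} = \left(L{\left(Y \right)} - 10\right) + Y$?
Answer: $25111919$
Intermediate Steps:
$L{\left(f \right)} = f^{2}$
$y{\left(Y \right)} = -10 + Y + Y^{2}$ ($y{\left(Y \right)} = \left(Y^{2} - 10\right) + Y = \left(-10 + Y^{2}\right) + Y = -10 + Y + Y^{2}$)
$\left(\left(y{\left(16 \right)} + 6229\right) \left(13084 - 9209\right) - 23189\right) - 17517 = \left(\left(\left(-10 + 16 + 16^{2}\right) + 6229\right) \left(13084 - 9209\right) - 23189\right) - 17517 = \left(\left(\left(-10 + 16 + 256\right) + 6229\right) 3875 - 23189\right) - 17517 = \left(\left(262 + 6229\right) 3875 - 23189\right) - 17517 = \left(6491 \cdot 3875 - 23189\right) - 17517 = \left(25152625 - 23189\right) - 17517 = 25129436 - 17517 = 25111919$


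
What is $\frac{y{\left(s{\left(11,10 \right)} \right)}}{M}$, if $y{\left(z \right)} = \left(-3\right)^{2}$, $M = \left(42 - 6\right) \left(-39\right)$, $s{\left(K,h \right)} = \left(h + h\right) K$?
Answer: $- \frac{1}{156} \approx -0.0064103$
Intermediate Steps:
$s{\left(K,h \right)} = 2 K h$ ($s{\left(K,h \right)} = 2 h K = 2 K h$)
$M = -1404$ ($M = 36 \left(-39\right) = -1404$)
$y{\left(z \right)} = 9$
$\frac{y{\left(s{\left(11,10 \right)} \right)}}{M} = \frac{9}{-1404} = 9 \left(- \frac{1}{1404}\right) = - \frac{1}{156}$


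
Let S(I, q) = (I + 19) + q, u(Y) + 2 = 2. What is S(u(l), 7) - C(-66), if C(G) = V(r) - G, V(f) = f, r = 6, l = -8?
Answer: -46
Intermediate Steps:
u(Y) = 0 (u(Y) = -2 + 2 = 0)
S(I, q) = 19 + I + q (S(I, q) = (19 + I) + q = 19 + I + q)
C(G) = 6 - G
S(u(l), 7) - C(-66) = (19 + 0 + 7) - (6 - 1*(-66)) = 26 - (6 + 66) = 26 - 1*72 = 26 - 72 = -46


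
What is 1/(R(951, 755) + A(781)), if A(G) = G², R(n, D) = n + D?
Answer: 1/611667 ≈ 1.6349e-6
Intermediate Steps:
R(n, D) = D + n
1/(R(951, 755) + A(781)) = 1/((755 + 951) + 781²) = 1/(1706 + 609961) = 1/611667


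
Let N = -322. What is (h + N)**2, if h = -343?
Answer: 442225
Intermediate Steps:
(h + N)**2 = (-343 - 322)**2 = (-665)**2 = 442225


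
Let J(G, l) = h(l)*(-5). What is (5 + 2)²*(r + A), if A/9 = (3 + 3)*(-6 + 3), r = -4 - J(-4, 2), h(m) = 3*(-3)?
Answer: -10339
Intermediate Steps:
h(m) = -9
J(G, l) = 45 (J(G, l) = -9*(-5) = 45)
r = -49 (r = -4 - 1*45 = -4 - 45 = -49)
A = -162 (A = 9*((3 + 3)*(-6 + 3)) = 9*(6*(-3)) = 9*(-18) = -162)
(5 + 2)²*(r + A) = (5 + 2)²*(-49 - 162) = 7²*(-211) = 49*(-211) = -10339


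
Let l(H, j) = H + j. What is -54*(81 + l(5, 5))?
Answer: -4914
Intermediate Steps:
-54*(81 + l(5, 5)) = -54*(81 + (5 + 5)) = -54*(81 + 10) = -54*91 = -4914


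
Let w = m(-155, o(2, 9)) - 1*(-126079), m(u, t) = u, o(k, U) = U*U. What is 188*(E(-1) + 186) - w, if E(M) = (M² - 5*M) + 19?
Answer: -86256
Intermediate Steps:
o(k, U) = U²
E(M) = 19 + M² - 5*M
w = 125924 (w = -155 - 1*(-126079) = -155 + 126079 = 125924)
188*(E(-1) + 186) - w = 188*((19 + (-1)² - 5*(-1)) + 186) - 1*125924 = 188*((19 + 1 + 5) + 186) - 125924 = 188*(25 + 186) - 125924 = 188*211 - 125924 = 39668 - 125924 = -86256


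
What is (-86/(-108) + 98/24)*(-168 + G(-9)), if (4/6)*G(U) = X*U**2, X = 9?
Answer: 325159/72 ≈ 4516.1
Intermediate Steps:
G(U) = 27*U**2/2 (G(U) = 3*(9*U**2)/2 = 27*U**2/2)
(-86/(-108) + 98/24)*(-168 + G(-9)) = (-86/(-108) + 98/24)*(-168 + (27/2)*(-9)**2) = (-86*(-1/108) + 98*(1/24))*(-168 + (27/2)*81) = (43/54 + 49/12)*(-168 + 2187/2) = (527/108)*(1851/2) = 325159/72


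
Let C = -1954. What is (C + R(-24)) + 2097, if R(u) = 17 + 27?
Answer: 187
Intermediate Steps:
R(u) = 44
(C + R(-24)) + 2097 = (-1954 + 44) + 2097 = -1910 + 2097 = 187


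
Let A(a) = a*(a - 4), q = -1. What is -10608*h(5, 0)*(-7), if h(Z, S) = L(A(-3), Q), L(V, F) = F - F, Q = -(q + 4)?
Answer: 0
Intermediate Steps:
A(a) = a*(-4 + a)
Q = -3 (Q = -(-1 + 4) = -1*3 = -3)
L(V, F) = 0
h(Z, S) = 0
-10608*h(5, 0)*(-7) = -0*(-7) = -10608*0 = 0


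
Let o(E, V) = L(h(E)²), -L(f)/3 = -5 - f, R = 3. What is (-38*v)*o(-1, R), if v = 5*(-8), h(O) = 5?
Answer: 136800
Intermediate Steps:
L(f) = 15 + 3*f (L(f) = -3*(-5 - f) = 15 + 3*f)
o(E, V) = 90 (o(E, V) = 15 + 3*5² = 15 + 3*25 = 15 + 75 = 90)
v = -40
(-38*v)*o(-1, R) = -38*(-40)*90 = 1520*90 = 136800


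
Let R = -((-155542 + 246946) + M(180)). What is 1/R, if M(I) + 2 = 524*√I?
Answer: -45701/4152450962 + 786*√5/2076225481 ≈ -1.0159e-5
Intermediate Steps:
M(I) = -2 + 524*√I
R = -91402 - 3144*√5 (R = -((-155542 + 246946) + (-2 + 524*√180)) = -(91404 + (-2 + 524*(6*√5))) = -(91404 + (-2 + 3144*√5)) = -(91402 + 3144*√5) = -91402 - 3144*√5 ≈ -98432.)
1/R = 1/(-91402 - 3144*√5)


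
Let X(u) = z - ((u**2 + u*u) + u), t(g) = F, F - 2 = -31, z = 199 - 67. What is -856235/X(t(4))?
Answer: 856235/1521 ≈ 562.94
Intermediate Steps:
z = 132
F = -29 (F = 2 - 31 = -29)
t(g) = -29
X(u) = 132 - u - 2*u**2 (X(u) = 132 - ((u**2 + u*u) + u) = 132 - ((u**2 + u**2) + u) = 132 - (2*u**2 + u) = 132 - (u + 2*u**2) = 132 + (-u - 2*u**2) = 132 - u - 2*u**2)
-856235/X(t(4)) = -856235/(132 - 1*(-29) - 2*(-29)**2) = -856235/(132 + 29 - 2*841) = -856235/(132 + 29 - 1682) = -856235/(-1521) = -856235*(-1/1521) = 856235/1521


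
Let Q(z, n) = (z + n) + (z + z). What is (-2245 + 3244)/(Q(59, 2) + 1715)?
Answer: 999/1894 ≈ 0.52746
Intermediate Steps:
Q(z, n) = n + 3*z (Q(z, n) = (n + z) + 2*z = n + 3*z)
(-2245 + 3244)/(Q(59, 2) + 1715) = (-2245 + 3244)/((2 + 3*59) + 1715) = 999/((2 + 177) + 1715) = 999/(179 + 1715) = 999/1894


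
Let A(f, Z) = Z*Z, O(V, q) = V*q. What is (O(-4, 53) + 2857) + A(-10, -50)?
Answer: 5145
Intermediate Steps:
A(f, Z) = Z²
(O(-4, 53) + 2857) + A(-10, -50) = (-4*53 + 2857) + (-50)² = (-212 + 2857) + 2500 = 2645 + 2500 = 5145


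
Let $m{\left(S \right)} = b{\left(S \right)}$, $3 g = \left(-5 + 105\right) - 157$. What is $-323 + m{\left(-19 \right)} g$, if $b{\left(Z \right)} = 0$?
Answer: $-323$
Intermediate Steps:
$g = -19$ ($g = \frac{\left(-5 + 105\right) - 157}{3} = \frac{100 - 157}{3} = \frac{1}{3} \left(-57\right) = -19$)
$m{\left(S \right)} = 0$
$-323 + m{\left(-19 \right)} g = -323 + 0 \left(-19\right) = -323 + 0 = -323$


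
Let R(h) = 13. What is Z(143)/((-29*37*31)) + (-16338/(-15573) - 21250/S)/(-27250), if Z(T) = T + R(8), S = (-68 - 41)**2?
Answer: -4494144357936/963837797904125 ≈ -0.0046628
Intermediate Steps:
S = 11881 (S = (-109)**2 = 11881)
Z(T) = 13 + T (Z(T) = T + 13 = 13 + T)
Z(143)/((-29*37*31)) + (-16338/(-15573) - 21250/S)/(-27250) = (13 + 143)/((-29*37*31)) + (-16338/(-15573) - 21250/11881)/(-27250) = 156/((-1073*31)) + (-16338*(-1/15573) - 21250*1/11881)*(-1/27250) = 156/(-33263) + (5446/5191 - 21250/11881)*(-1/27250) = 156*(-1/33263) - 45604824/61674271*(-1/27250) = -156/33263 + 22802412/840311942375 = -4494144357936/963837797904125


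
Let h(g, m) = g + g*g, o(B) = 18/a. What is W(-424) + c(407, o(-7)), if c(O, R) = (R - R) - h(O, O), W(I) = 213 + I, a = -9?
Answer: -166267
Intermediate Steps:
o(B) = -2 (o(B) = 18/(-9) = 18*(-⅑) = -2)
h(g, m) = g + g²
c(O, R) = -O*(1 + O) (c(O, R) = (R - R) - O*(1 + O) = 0 - O*(1 + O) = -O*(1 + O))
W(-424) + c(407, o(-7)) = (213 - 424) - 1*407*(1 + 407) = -211 - 1*407*408 = -211 - 166056 = -166267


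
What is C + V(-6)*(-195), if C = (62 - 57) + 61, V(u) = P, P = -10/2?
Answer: 1041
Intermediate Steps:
P = -5 (P = -10*½ = -5)
V(u) = -5
C = 66 (C = 5 + 61 = 66)
C + V(-6)*(-195) = 66 - 5*(-195) = 66 + 975 = 1041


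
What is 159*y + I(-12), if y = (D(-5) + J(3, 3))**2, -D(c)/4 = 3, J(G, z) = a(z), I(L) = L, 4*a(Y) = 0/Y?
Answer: 22884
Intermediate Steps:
a(Y) = 0 (a(Y) = (0/Y)/4 = (1/4)*0 = 0)
J(G, z) = 0
D(c) = -12 (D(c) = -4*3 = -12)
y = 144 (y = (-12 + 0)**2 = (-12)**2 = 144)
159*y + I(-12) = 159*144 - 12 = 22896 - 12 = 22884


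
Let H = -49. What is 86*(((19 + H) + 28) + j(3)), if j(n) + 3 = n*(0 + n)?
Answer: 344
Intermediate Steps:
j(n) = -3 + n² (j(n) = -3 + n*(0 + n) = -3 + n*n = -3 + n²)
86*(((19 + H) + 28) + j(3)) = 86*(((19 - 49) + 28) + (-3 + 3²)) = 86*((-30 + 28) + (-3 + 9)) = 86*(-2 + 6) = 86*4 = 344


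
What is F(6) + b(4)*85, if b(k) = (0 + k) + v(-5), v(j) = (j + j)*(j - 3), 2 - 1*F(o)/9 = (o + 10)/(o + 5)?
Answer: 78594/11 ≈ 7144.9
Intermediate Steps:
F(o) = 18 - 9*(10 + o)/(5 + o) (F(o) = 18 - 9*(o + 10)/(o + 5) = 18 - 9*(10 + o)/(5 + o))
v(j) = 2*j*(-3 + j) (v(j) = (2*j)*(-3 + j) = 2*j*(-3 + j))
b(k) = 80 + k (b(k) = (0 + k) + 2*(-5)*(-3 - 5) = k + 2*(-5)*(-8) = k + 80 = 80 + k)
F(6) + b(4)*85 = 9*6/(5 + 6) + (80 + 4)*85 = 9*6/11 + 84*85 = 9*6*(1/11) + 7140 = 54/11 + 7140 = 78594/11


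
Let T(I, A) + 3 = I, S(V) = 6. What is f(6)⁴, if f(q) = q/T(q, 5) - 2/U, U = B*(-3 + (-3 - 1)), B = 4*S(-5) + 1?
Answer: 15352201216/937890625 ≈ 16.369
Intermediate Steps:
T(I, A) = -3 + I
B = 25 (B = 4*6 + 1 = 24 + 1 = 25)
U = -175 (U = 25*(-3 + (-3 - 1)) = 25*(-3 - 4) = 25*(-7) = -175)
f(q) = 2/175 + q/(-3 + q) (f(q) = q/(-3 + q) - 2/(-175) = q/(-3 + q) - 2*(-1/175) = q/(-3 + q) + 2/175 = 2/175 + q/(-3 + q))
f(6)⁴ = (3*(-2 + 59*6)/(175*(-3 + 6)))⁴ = ((3/175)*(-2 + 354)/3)⁴ = ((3/175)*(⅓)*352)⁴ = (352/175)⁴ = 15352201216/937890625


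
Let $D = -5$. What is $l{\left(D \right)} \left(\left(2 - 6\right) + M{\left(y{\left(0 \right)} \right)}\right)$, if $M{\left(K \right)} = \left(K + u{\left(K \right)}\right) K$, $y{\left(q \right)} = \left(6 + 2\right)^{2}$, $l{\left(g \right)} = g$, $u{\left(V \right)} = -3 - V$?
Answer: $980$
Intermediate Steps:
$y{\left(q \right)} = 64$ ($y{\left(q \right)} = 8^{2} = 64$)
$M{\left(K \right)} = - 3 K$ ($M{\left(K \right)} = \left(K - \left(3 + K\right)\right) K = - 3 K$)
$l{\left(D \right)} \left(\left(2 - 6\right) + M{\left(y{\left(0 \right)} \right)}\right) = - 5 \left(\left(2 - 6\right) - 192\right) = - 5 \left(-4 - 192\right) = \left(-5\right) \left(-196\right) = 980$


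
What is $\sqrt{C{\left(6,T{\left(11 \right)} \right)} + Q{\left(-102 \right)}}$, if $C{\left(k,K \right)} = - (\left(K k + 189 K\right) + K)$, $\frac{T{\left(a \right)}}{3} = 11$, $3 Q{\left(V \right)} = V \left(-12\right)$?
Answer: $2 i \sqrt{1515} \approx 77.846 i$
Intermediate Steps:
$Q{\left(V \right)} = - 4 V$ ($Q{\left(V \right)} = \frac{V \left(-12\right)}{3} = \frac{\left(-12\right) V}{3} = - 4 V$)
$T{\left(a \right)} = 33$ ($T{\left(a \right)} = 3 \cdot 11 = 33$)
$C{\left(k,K \right)} = - 190 K - K k$ ($C{\left(k,K \right)} = - (\left(189 K + K k\right) + K) = - (190 K + K k) = - 190 K - K k$)
$\sqrt{C{\left(6,T{\left(11 \right)} \right)} + Q{\left(-102 \right)}} = \sqrt{\left(-1\right) 33 \left(190 + 6\right) - -408} = \sqrt{\left(-1\right) 33 \cdot 196 + 408} = \sqrt{-6468 + 408} = \sqrt{-6060} = 2 i \sqrt{1515}$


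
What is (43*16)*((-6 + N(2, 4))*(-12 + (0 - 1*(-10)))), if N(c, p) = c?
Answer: 5504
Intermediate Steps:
(43*16)*((-6 + N(2, 4))*(-12 + (0 - 1*(-10)))) = (43*16)*((-6 + 2)*(-12 + (0 - 1*(-10)))) = 688*(-4*(-12 + (0 + 10))) = 688*(-4*(-12 + 10)) = 688*(-4*(-2)) = 688*8 = 5504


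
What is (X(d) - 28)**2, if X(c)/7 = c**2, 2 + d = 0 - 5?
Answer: 99225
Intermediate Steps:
d = -7 (d = -2 + (0 - 5) = -2 - 5 = -7)
X(c) = 7*c**2
(X(d) - 28)**2 = (7*(-7)**2 - 28)**2 = (7*49 - 28)**2 = (343 - 28)**2 = 315**2 = 99225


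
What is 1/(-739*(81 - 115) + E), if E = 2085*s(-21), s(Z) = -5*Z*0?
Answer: 1/25126 ≈ 3.9799e-5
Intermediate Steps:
s(Z) = 0
E = 0 (E = 2085*0 = 0)
1/(-739*(81 - 115) + E) = 1/(-739*(81 - 115) + 0) = 1/(-739*(-34) + 0) = 1/(25126 + 0) = 1/25126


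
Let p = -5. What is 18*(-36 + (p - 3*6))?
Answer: -1062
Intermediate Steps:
18*(-36 + (p - 3*6)) = 18*(-36 + (-5 - 3*6)) = 18*(-36 + (-5 - 18)) = 18*(-36 - 23) = 18*(-59) = -1062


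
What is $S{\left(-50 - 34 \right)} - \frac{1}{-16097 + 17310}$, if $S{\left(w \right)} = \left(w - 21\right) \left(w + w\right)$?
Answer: $\frac{21397319}{1213} \approx 17640.0$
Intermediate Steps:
$S{\left(w \right)} = 2 w \left(-21 + w\right)$ ($S{\left(w \right)} = \left(-21 + w\right) 2 w = 2 w \left(-21 + w\right)$)
$S{\left(-50 - 34 \right)} - \frac{1}{-16097 + 17310} = 2 \left(-50 - 34\right) \left(-21 - 84\right) - \frac{1}{-16097 + 17310} = 2 \left(-84\right) \left(-21 - 84\right) - \frac{1}{1213} = 2 \left(-84\right) \left(-105\right) - \frac{1}{1213} = 17640 - \frac{1}{1213} = \frac{21397319}{1213}$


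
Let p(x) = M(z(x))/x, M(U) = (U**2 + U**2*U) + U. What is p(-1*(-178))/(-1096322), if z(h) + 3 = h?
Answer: -5390175/195145316 ≈ -0.027621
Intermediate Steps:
z(h) = -3 + h
M(U) = U + U**2 + U**3 (M(U) = (U**2 + U**3) + U = U + U**2 + U**3)
p(x) = (-3 + x)*(-2 + x + (-3 + x)**2)/x (p(x) = ((-3 + x)*(1 + (-3 + x) + (-3 + x)**2))/x = ((-3 + x)*(-2 + x + (-3 + x)**2))/x = (-3 + x)*(-2 + x + (-3 + x)**2)/x)
p(-1*(-178))/(-1096322) = ((-3 - 1*(-178))*(-2 - 1*(-178) + (-3 - 1*(-178))**2)/((-1*(-178))))/(-1096322) = ((-3 + 178)*(-2 + 178 + (-3 + 178)**2)/178)*(-1/1096322) = ((1/178)*175*(-2 + 178 + 175**2))*(-1/1096322) = ((1/178)*175*(-2 + 178 + 30625))*(-1/1096322) = ((1/178)*175*30801)*(-1/1096322) = (5390175/178)*(-1/1096322) = -5390175/195145316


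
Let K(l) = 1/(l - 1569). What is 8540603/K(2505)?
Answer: 7994004408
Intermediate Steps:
K(l) = 1/(-1569 + l)
8540603/K(2505) = 8540603/(1/(-1569 + 2505)) = 8540603/(1/936) = 8540603*936 = 7994004408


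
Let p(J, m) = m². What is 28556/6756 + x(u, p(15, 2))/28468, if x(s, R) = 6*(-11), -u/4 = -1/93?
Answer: 9232799/2185566 ≈ 4.2244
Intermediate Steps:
u = 4/93 (u = -(-4)/93 = -4*(-1/93) = 4/93 ≈ 0.043011)
x(s, R) = -66
28556/6756 + x(u, p(15, 2))/28468 = 28556/6756 - 66/28468 = 28556*(1/6756) - 66*1/28468 = 7139/1689 - 3/1294 = 9232799/2185566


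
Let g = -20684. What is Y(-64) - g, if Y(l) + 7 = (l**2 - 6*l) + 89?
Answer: 25246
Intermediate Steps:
Y(l) = 82 + l**2 - 6*l (Y(l) = -7 + ((l**2 - 6*l) + 89) = -7 + (89 + l**2 - 6*l) = 82 + l**2 - 6*l)
Y(-64) - g = (82 + (-64)**2 - 6*(-64)) - 1*(-20684) = (82 + 4096 + 384) + 20684 = 4562 + 20684 = 25246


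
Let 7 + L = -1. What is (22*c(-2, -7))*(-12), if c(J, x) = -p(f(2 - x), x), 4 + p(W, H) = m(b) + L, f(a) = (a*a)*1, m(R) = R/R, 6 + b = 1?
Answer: -2904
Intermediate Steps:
b = -5 (b = -6 + 1 = -5)
m(R) = 1
L = -8 (L = -7 - 1 = -8)
f(a) = a² (f(a) = a²*1 = a²)
p(W, H) = -11 (p(W, H) = -4 + (1 - 8) = -4 - 7 = -11)
c(J, x) = 11 (c(J, x) = -1*(-11) = 11)
(22*c(-2, -7))*(-12) = (22*11)*(-12) = 242*(-12) = -2904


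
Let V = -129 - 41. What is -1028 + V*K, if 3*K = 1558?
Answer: -267944/3 ≈ -89315.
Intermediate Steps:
K = 1558/3 (K = (⅓)*1558 = 1558/3 ≈ 519.33)
V = -170
-1028 + V*K = -1028 - 170*1558/3 = -1028 - 264860/3 = -267944/3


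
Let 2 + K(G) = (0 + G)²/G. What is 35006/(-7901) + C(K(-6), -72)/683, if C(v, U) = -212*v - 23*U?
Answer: 2575054/5396383 ≈ 0.47718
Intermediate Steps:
K(G) = -2 + G (K(G) = -2 + (0 + G)²/G = -2 + G²/G = -2 + G)
35006/(-7901) + C(K(-6), -72)/683 = 35006/(-7901) + (-212*(-2 - 6) - 23*(-72))/683 = 35006*(-1/7901) + (-212*(-8) + 1656)*(1/683) = -35006/7901 + (1696 + 1656)*(1/683) = -35006/7901 + 3352*(1/683) = -35006/7901 + 3352/683 = 2575054/5396383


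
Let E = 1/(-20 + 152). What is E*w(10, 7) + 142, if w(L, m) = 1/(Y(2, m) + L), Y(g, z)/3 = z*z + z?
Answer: 3336433/23496 ≈ 142.00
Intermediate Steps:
E = 1/132 ≈ 0.0075758
Y(g, z) = 3*z + 3*z² (Y(g, z) = 3*(z*z + z) = 3*(z² + z) = 3*(z + z²) = 3*z + 3*z²)
w(L, m) = 1/(L + 3*m*(1 + m)) (w(L, m) = 1/(3*m*(1 + m) + L) = 1/(L + 3*m*(1 + m)))
E*w(10, 7) + 142 = 1/(132*(10 + 3*7*(1 + 7))) + 142 = 1/(132*(10 + 3*7*8)) + 142 = 1/(132*(10 + 168)) + 142 = (1/132)/178 + 142 = (1/132)*(1/178) + 142 = 1/23496 + 142 = 3336433/23496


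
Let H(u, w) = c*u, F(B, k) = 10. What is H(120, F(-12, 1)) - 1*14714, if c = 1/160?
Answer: -58853/4 ≈ -14713.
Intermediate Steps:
c = 1/160 ≈ 0.0062500
H(u, w) = u/160
H(120, F(-12, 1)) - 1*14714 = (1/160)*120 - 1*14714 = ¾ - 14714 = -58853/4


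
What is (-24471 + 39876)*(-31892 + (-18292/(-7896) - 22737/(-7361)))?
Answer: -2379208777579595/4843538 ≈ -4.9121e+8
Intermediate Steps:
(-24471 + 39876)*(-31892 + (-18292/(-7896) - 22737/(-7361))) = 15405*(-31892 + (-18292*(-1/7896) - 22737*(-1/7361))) = 15405*(-31892 + (4573/1974 + 22737/7361)) = 15405*(-31892 + 78544691/14530614) = 15405*(-463331796997/14530614) = -2379208777579595/4843538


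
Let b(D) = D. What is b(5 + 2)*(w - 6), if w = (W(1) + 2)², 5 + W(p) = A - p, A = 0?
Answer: 70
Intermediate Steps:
W(p) = -5 - p (W(p) = -5 + (0 - p) = -5 - p)
w = 16 (w = ((-5 - 1*1) + 2)² = ((-5 - 1) + 2)² = (-6 + 2)² = (-4)² = 16)
b(5 + 2)*(w - 6) = (5 + 2)*(16 - 6) = 7*10 = 70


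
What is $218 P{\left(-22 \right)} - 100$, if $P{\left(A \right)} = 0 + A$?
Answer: $-4896$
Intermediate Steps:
$P{\left(A \right)} = A$
$218 P{\left(-22 \right)} - 100 = 218 \left(-22\right) - 100 = -4796 - 100 = -4896$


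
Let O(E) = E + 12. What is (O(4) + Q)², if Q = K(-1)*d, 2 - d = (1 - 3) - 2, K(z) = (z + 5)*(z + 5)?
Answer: 12544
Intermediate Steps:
K(z) = (5 + z)² (K(z) = (5 + z)*(5 + z) = (5 + z)²)
O(E) = 12 + E
d = 6 (d = 2 - ((1 - 3) - 2) = 2 - (-2 - 2) = 2 - 1*(-4) = 2 + 4 = 6)
Q = 96 (Q = (5 - 1)²*6 = 4²*6 = 16*6 = 96)
(O(4) + Q)² = ((12 + 4) + 96)² = (16 + 96)² = 112² = 12544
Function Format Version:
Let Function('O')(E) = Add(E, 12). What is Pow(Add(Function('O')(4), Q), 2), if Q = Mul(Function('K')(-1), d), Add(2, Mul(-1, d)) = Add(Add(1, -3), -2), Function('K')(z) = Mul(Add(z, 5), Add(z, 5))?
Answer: 12544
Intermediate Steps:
Function('K')(z) = Pow(Add(5, z), 2) (Function('K')(z) = Mul(Add(5, z), Add(5, z)) = Pow(Add(5, z), 2))
Function('O')(E) = Add(12, E)
d = 6 (d = Add(2, Mul(-1, Add(Add(1, -3), -2))) = Add(2, Mul(-1, Add(-2, -2))) = Add(2, Mul(-1, -4)) = Add(2, 4) = 6)
Q = 96 (Q = Mul(Pow(Add(5, -1), 2), 6) = Mul(Pow(4, 2), 6) = Mul(16, 6) = 96)
Pow(Add(Function('O')(4), Q), 2) = Pow(Add(Add(12, 4), 96), 2) = Pow(Add(16, 96), 2) = Pow(112, 2) = 12544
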